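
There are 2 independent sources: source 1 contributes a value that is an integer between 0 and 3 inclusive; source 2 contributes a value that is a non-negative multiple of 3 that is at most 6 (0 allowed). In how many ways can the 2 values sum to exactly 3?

2

The generating function for the choices is (1 + q + q² + q³)·(1 + q³ + q⁶); the count is [q³].
(1 + q + q² + q³) has coefficients 1,1,1,1 for degrees 0…3.
(1 + q³ + q⁶) has coefficients 1,0,0,1 for degrees 0…3.
[q³] = 1·1 + 1·0 + 1·0 + 1·1 = 2.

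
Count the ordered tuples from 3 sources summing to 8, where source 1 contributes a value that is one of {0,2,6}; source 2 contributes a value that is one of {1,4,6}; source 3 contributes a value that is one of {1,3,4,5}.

The generating function for the choices is (1 + z^2 + z^6)·(z + z^4 + z^6)·(z + z^3 + z^4 + z^5); the count is [z^8].
(1 + z^2 + z^6) has coefficients 1,0,1,0,0,0,1 for degrees 0…6.
(z + z^4 + z^6) has coefficients 0,1,0,0,1,0,1,0,0 for degrees 0…8.
Finally multiplying by (z + z^3 + z^4 + z^5), the product of all factors after the first has coefficients 0,0,1,0,1,2,1,2,1 for degrees 0…8.
[z^8] = 1·1 + 1·1 + 1·1 = 3.

3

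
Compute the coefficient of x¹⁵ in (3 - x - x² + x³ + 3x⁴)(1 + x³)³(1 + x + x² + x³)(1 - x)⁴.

(3 - x - x² + x³ + 3x⁴) has coefficients 3,-1,-1,1,3 for degrees 0…4.
(1 + x³)³ has coefficients 1,0,0,3,0,0,3,0,0,1,0,0,0,0,0,0 for degrees 0…15.
Multiplying by (1 + x + x² + x³) gives running coefficients 1,1,1,4,3,3,6,3,3,4,1,1,1,0,0,0 for degrees 0…15.
Finally multiplying by (1 - x)⁴, the product of all factors after the first has coefficients 1,-3,3,2,-10,12,-3,-11,18,-11,-3,12,-10,2,3,-3 for degrees 0…15.
[x¹⁵] = 3·(-3) − 1·3 − 1·2 + 1·(-10) + 3·12 = 12.

12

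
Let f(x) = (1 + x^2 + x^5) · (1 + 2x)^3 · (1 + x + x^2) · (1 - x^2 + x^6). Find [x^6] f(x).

(1 + x^2 + x^5) has coefficients 1,0,1,0,0,1 for degrees 0…5.
(1 + 2x)^3 has coefficients 1,6,12,8,0,0,0 for degrees 0…6.
Multiplying by (1 + x + x^2) gives running coefficients 1,7,19,26,20,8,0 for degrees 0…6.
Finally multiplying by (1 - x^2 + x^6), the product of all factors after the first has coefficients 1,7,18,19,1,-18,-19 for degrees 0…6.
[x^6] = 1·(-19) + 1·1 + 1·7 = -11.

-11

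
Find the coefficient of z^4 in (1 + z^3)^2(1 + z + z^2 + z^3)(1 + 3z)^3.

83

(1 + z^3)^2 has coefficients 1,0,0,2,0 for degrees 0…4.
(1 + z + z^2 + z^3) has coefficients 1,1,1,1,0 for degrees 0…4.
Finally multiplying by (1 + 3z)^3, the product of all factors after the first has coefficients 1,10,37,64,63 for degrees 0…4.
[z^4] = 1·63 + 2·10 = 83.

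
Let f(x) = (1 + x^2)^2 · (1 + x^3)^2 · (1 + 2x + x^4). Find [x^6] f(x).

11

(1 + x^2)^2 has coefficients 1,0,2,0,1 for degrees 0…4.
(1 + x^3)^2 has coefficients 1,0,0,2,0,0,1 for degrees 0…6.
Finally multiplying by (1 + 2x + x^4), the product of all factors after the first has coefficients 1,2,0,2,5,0,1 for degrees 0…6.
[x^6] = 1·1 + 2·5 + 1·0 = 11.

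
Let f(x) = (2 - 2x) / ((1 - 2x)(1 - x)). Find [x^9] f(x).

1024

The denominator gives the recurrence a_n = 3a_(n−1) − 2a_(n−2) for n ≥ 3; the numerator fixes a_0 = 2, a_1 = 4, a_2 = 8.
Iterating: 2, 4, 8, 16, 32, 64, 128, 256, 512, 1024, so a_9 = 1024.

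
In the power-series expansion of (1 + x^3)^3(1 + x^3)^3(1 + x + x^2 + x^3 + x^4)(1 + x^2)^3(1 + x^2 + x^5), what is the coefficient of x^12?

(1 + x^3)^3 has coefficients 1,0,0,3,0,0,3,0,0,1 for degrees 0…9.
(1 + x^3)^3 has coefficients 1,0,0,3,0,0,3,0,0,1,0,0,0 for degrees 0…12.
Multiplying by (1 + x + x^2 + x^3 + x^4) gives running coefficients 1,1,1,4,4,3,6,6,3,4,4,1,1 for degrees 0…12.
Multiplying by (1 + x^2)^3 gives running coefficients 1,1,4,7,10,18,22,28,34,35,35,34,28 for degrees 0…12.
Finally multiplying by (1 + x^2 + x^5), the product of all factors after the first has coefficients 1,1,5,8,14,26,33,50,63,73,87,91,91 for degrees 0…12.
[x^12] = 1·91 + 3·73 + 3·33 + 1·8 = 417.

417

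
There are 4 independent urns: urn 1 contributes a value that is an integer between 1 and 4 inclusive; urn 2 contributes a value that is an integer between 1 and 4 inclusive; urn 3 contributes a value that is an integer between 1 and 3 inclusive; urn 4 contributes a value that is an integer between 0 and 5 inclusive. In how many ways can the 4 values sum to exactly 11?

The generating function for the choices is (q + q^2 + q^3 + q^4)·(q + q^2 + q^3 + q^4)·(q + q^2 + q^3)·(1 + q + q^2 + q^3 + q^4 + q^5); the count is [q^11].
(q + q^2 + q^3 + q^4) has coefficients 0,1,1,1,1 for degrees 0…4.
(q + q^2 + q^3 + q^4) has coefficients 0,1,1,1,1,0,0,0,0,0,0,0 for degrees 0…11.
Multiplying by (q + q^2 + q^3) gives running coefficients 0,0,1,2,3,3,2,1,0,0,0,0 for degrees 0…11.
Finally multiplying by (1 + q + q^2 + q^3 + q^4 + q^5), the product of all factors after the first has coefficients 0,0,1,3,6,9,11,12,11,9,6,3 for degrees 0…11.
[q^11] = 1·6 + 1·9 + 1·11 + 1·12 = 38.

38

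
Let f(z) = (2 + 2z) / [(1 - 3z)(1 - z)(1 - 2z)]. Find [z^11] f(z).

Partial fractions give a closed form: a_n = (12)·3^n + (2)·1^n + (-12)·2^n.
At n = 11: a_11 = 2101190.

2101190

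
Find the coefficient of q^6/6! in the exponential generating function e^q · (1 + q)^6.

The EGF product rule gives c_6 = Σ_{k_1+k_2=6} C(6; k_1,k_2) · ∏ g_i(k_i), where e^q gives (1)^k; (1+q)^6 gives the falling factorial (6)_k.
g_1(k) for k = 0…6: 1, 1, 1, 1, 1, 1, 1.
g_2(k) for k = 0…6: 1, 6, 30, 120, 360, 720, 720.
c_6 = Σ_k C(6,k)·g_1(k)·g_2(6−k) = 1·1·720 + 6·1·720 + 15·1·360 + 20·1·120 + 15·1·30 + 6·1·6 + 1·1·1 = 720 + 4320 + 5400 + 2400 + 450 + 36 + 1 = 13327.

13327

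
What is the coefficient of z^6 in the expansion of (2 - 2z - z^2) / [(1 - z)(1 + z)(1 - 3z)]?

1003

Partial fractions give a closed form: a_n = (1/4)·1^n + (3/8)·(-1)^n + (11/8)·3^n.
At n = 6: a_6 = 1003.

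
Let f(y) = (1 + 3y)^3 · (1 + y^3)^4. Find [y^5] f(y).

(1 + 3y)^3 has coefficients 1,9,27,27 for degrees 0…3.
(1 + y^3)^4 has coefficients 1,0,0,4,0,0 for degrees 0…5.
[y^5] = 1·0 + 9·0 + 27·4 + 27·0 = 108.

108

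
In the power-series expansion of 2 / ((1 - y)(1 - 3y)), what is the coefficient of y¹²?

Partial fractions give a closed form: a_n = (-1)·1^n + (3)·3^n.
At n = 12: a_12 = 1594322.

1594322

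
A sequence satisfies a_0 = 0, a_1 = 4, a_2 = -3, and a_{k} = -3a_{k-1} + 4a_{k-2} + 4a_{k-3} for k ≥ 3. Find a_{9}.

59437

The ordinary generating function has denominator 1 + 3y - 4y^2 - 4y^3.
Iterating the recurrence: a_0,…,a_{9} = 0, 4, -3, 25, -71, 301, -1087, 4181, -15687, 59437.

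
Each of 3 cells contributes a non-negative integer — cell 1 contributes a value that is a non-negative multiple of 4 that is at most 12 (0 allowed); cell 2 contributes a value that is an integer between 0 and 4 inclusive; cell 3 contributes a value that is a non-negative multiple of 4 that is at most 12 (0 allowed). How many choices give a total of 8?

The generating function for the choices is (1 + x⁴ + x⁸ + x¹²)·(1 + x + x² + x³ + x⁴)·(1 + x⁴ + x⁸ + x¹²); the count is [x⁸].
(1 + x⁴ + x⁸ + x¹²) has coefficients 1,0,0,0,1,0,0,0,1 for degrees 0…8.
(1 + x + x² + x³ + x⁴) has coefficients 1,1,1,1,1,0,0,0,0 for degrees 0…8.
Finally multiplying by (1 + x⁴ + x⁸ + x¹²), the product of all factors after the first has coefficients 1,1,1,1,2,1,1,1,2 for degrees 0…8.
[x⁸] = 1·2 + 1·2 + 1·1 = 5.

5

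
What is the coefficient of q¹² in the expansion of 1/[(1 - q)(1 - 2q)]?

8191

The denominator gives the recurrence a_n = 3a_(n−1) − 2a_(n−2) for n ≥ 2; the numerator fixes a_0 = 1, a_1 = 3.
Iterating: 1, 3, 7, 15, 31, 63, 127, 255, 511, 1023, 2047, 4095, 8191, so a_12 = 8191.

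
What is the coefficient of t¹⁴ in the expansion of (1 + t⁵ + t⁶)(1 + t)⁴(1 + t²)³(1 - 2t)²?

(1 + t⁵ + t⁶) has coefficients 1,0,0,0,0,1,1 for degrees 0…6.
(1 + t)⁴ has coefficients 1,4,6,4,1,0,0,0,0,0,0,0,0,0,0 for degrees 0…14.
Multiplying by (1 + t²)³ gives running coefficients 1,4,9,16,22,24,22,16,9,4,1,0,0,0,0 for degrees 0…14.
Finally multiplying by (1 - 2t)², the product of all factors after the first has coefficients 1,0,-3,-4,-6,0,14,24,33,32,21,12,4,0,0 for degrees 0…14.
[t¹⁴] = 1·0 + 1·32 + 1·33 = 65.

65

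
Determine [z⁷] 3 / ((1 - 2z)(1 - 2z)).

The denominator gives the recurrence a_n = 4a_(n−1) − 4a_(n−2) for n ≥ 2; the numerator fixes a_0 = 3, a_1 = 12.
Iterating: 3, 12, 36, 96, 240, 576, 1344, 3072, so a_7 = 3072.

3072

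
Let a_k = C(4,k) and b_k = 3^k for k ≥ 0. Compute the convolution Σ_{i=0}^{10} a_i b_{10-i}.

Write out a_i and b_{10-i} for i = 0,…,10 and sum the products.
Σ = 1·59049 + 4·19683 + 6·6561 + 4·2187 + 1·729 + 0·243 + 0·81 + 0·27 + 0·9 + 0·3 + 0·1 = 186624.

186624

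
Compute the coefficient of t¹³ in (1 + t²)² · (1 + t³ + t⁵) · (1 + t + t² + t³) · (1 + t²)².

6

(1 + t²)² has coefficients 1,0,2,0,1 for degrees 0…4.
(1 + t³ + t⁵) has coefficients 1,0,0,1,0,1,0,0,0,0,0,0,0,0 for degrees 0…13.
Multiplying by (1 + t + t² + t³) gives running coefficients 1,1,1,2,1,2,2,1,1,0,0,0,0,0 for degrees 0…13.
Finally multiplying by (1 + t²)², the product of all factors after the first has coefficients 1,1,3,4,4,7,5,7,6,4,4,1,1,0 for degrees 0…13.
[t¹³] = 1·0 + 2·1 + 1·4 = 6.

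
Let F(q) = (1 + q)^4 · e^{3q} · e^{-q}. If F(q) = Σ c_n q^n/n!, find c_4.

648

The EGF product rule gives c_4 = Σ_{k_1+k_2+k_3=4} C(4; k_1,k_2,k_3) · ∏ g_i(k_i), where (1+q)^4 gives the falling factorial (4)_k; e^{3q} gives (3)^k; e^{-q} gives (-1)^k.
g_1(k) for k = 0…4: 1, 4, 12, 24, 24.
g_2(k) for k = 0…4: 1, 3, 9, 27, 81.
g_3(k) for k = 0…4: 1, -1, 1, -1, 1.
First combine the last two factors: h(k) = Σ_j C(k,j)·g_2(j)·g_3(k−j) for k = 0…4: 1, 2, 4, 8, 16.
c_4 = Σ_k C(4,k)·g_1(k)·h(4−k) = 1·1·16 + 4·4·8 + 6·12·4 + 4·24·2 + 1·24·1 = 16 + 128 + 288 + 192 + 24 = 648.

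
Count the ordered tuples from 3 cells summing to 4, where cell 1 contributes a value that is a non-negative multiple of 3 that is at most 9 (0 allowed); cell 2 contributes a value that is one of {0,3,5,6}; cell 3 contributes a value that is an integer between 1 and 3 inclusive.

2

The generating function for the choices is (1 + y^3 + y^6 + y^9)·(1 + y^3 + y^5 + y^6)·(y + y^2 + y^3); the count is [y^4].
(1 + y^3 + y^6 + y^9) has coefficients 1,0,0,1,0 for degrees 0…4.
(1 + y^3 + y^5 + y^6) has coefficients 1,0,0,1,0 for degrees 0…4.
Finally multiplying by (y + y^2 + y^3), the product of all factors after the first has coefficients 0,1,1,1,1 for degrees 0…4.
[y^4] = 1·1 + 1·1 = 2.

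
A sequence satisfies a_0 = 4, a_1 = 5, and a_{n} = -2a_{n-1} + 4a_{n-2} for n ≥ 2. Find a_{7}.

The ordinary generating function has denominator 1 + 2z - 4z^2.
Iterating the recurrence: a_0,…,a_{7} = 4, 5, 6, 8, 8, 16, 0, 64.

64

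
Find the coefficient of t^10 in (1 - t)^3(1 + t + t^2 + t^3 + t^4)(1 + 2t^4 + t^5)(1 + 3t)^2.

(1 - t)^3 has coefficients 1,-3,3,-1 for degrees 0…3.
(1 + t + t^2 + t^3 + t^4) has coefficients 1,1,1,1,1,0,0,0,0,0,0 for degrees 0…10.
Multiplying by (1 + 2t^4 + t^5) gives running coefficients 1,1,1,1,3,3,3,3,3,1,0 for degrees 0…10.
Finally multiplying by (1 + 3t)^2, the product of all factors after the first has coefficients 1,7,16,16,18,30,48,48,48,46,33 for degrees 0…10.
[t^10] = 1·33 − 3·46 + 3·48 − 1·48 = -9.

-9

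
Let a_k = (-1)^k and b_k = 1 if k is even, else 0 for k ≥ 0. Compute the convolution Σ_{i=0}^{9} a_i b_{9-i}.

-5

Write out a_i and b_{9-i} for i = 0,…,9 and sum the products.
Σ = 1·0 − 1·1 + 1·0 − 1·1 + 1·0 − 1·1 + 1·0 − 1·1 + 1·0 − 1·1 = -5.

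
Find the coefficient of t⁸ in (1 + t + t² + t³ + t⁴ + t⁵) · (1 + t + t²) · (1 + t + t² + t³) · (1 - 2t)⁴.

(1 + t + t² + t³ + t⁴ + t⁵) has coefficients 1,1,1,1,1,1 for degrees 0…5.
(1 + t + t²) has coefficients 1,1,1,0,0,0,0,0,0 for degrees 0…8.
Multiplying by (1 + t + t² + t³) gives running coefficients 1,2,3,3,2,1,0,0,0 for degrees 0…8.
Finally multiplying by (1 - 2t)⁴, the product of all factors after the first has coefficients 1,-6,11,-5,2,-7,-8,8,0 for degrees 0…8.
[t⁸] = 1·0 + 1·8 + 1·(-8) + 1·(-7) + 1·2 + 1·(-5) = -10.

-10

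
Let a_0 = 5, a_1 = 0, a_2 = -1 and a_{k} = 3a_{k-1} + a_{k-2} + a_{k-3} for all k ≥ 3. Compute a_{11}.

The ordinary generating function has denominator 1 - 3t - t^2 - t^3.
Iterating the recurrence: a_0,…,a_{11} = 5, 0, -1, 2, 5, 16, 55, 186, 629, 2128, 7199, 24354.

24354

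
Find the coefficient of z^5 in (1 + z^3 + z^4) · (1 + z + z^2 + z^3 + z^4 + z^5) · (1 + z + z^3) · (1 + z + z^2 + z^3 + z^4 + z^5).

(1 + z^3 + z^4) has coefficients 1,0,0,1,1 for degrees 0…4.
(1 + z + z^2 + z^3 + z^4 + z^5) has coefficients 1,1,1,1,1,1 for degrees 0…5.
Multiplying by (1 + z + z^3) gives running coefficients 1,2,2,3,3,3 for degrees 0…5.
Finally multiplying by (1 + z + z^2 + z^3 + z^4 + z^5), the product of all factors after the first has coefficients 1,3,5,8,11,14 for degrees 0…5.
[z^5] = 1·14 + 1·5 + 1·3 = 22.

22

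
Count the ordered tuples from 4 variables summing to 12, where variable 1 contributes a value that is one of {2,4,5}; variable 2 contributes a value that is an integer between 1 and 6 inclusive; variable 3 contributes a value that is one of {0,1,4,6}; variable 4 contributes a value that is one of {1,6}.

The generating function for the choices is (t² + t⁴ + t⁵)·(t + t² + t³ + t⁴ + t⁵ + t⁶)·(1 + t + t⁴ + t⁶)·(t + t⁶); the count is [t¹²].
(t² + t⁴ + t⁵) has coefficients 0,0,1,0,1,1 for degrees 0…5.
(t + t² + t³ + t⁴ + t⁵ + t⁶) has coefficients 0,1,1,1,1,1,1,0,0,0,0,0,0 for degrees 0…12.
Multiplying by (1 + t + t⁴ + t⁶) gives running coefficients 0,1,2,2,2,3,3,3,2,2,2,1,1 for degrees 0…12.
Finally multiplying by (t + t⁶), the product of all factors after the first has coefficients 0,0,1,2,2,2,3,4,5,4,4,5,4 for degrees 0…12.
[t¹²] = 1·4 + 1·5 + 1·4 = 13.

13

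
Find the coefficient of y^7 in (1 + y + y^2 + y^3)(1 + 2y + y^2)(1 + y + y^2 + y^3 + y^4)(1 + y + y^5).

28

(1 + y + y^2 + y^3) has coefficients 1,1,1,1 for degrees 0…3.
(1 + 2y + y^2) has coefficients 1,2,1,0,0,0,0,0 for degrees 0…7.
Multiplying by (1 + y + y^2 + y^3 + y^4) gives running coefficients 1,3,4,4,4,3,1,0 for degrees 0…7.
Finally multiplying by (1 + y + y^5), the product of all factors after the first has coefficients 1,4,7,8,8,8,7,5 for degrees 0…7.
[y^7] = 1·5 + 1·7 + 1·8 + 1·8 = 28.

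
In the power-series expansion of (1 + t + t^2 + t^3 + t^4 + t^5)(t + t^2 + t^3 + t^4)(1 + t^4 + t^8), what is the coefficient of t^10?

(1 + t + t^2 + t^3 + t^4 + t^5) has coefficients 1,1,1,1,1,1 for degrees 0…5.
(t + t^2 + t^3 + t^4) has coefficients 0,1,1,1,1,0,0,0,0,0,0 for degrees 0…10.
Finally multiplying by (1 + t^4 + t^8), the product of all factors after the first has coefficients 0,1,1,1,1,1,1,1,1,1,1 for degrees 0…10.
[t^10] = 1·1 + 1·1 + 1·1 + 1·1 + 1·1 + 1·1 = 6.

6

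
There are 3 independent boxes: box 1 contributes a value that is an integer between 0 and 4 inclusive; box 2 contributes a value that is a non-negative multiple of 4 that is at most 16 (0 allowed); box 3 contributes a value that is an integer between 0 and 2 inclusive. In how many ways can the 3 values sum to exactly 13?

4

The generating function for the choices is (1 + t + t^2 + t^3 + t^4)·(1 + t^4 + t^8 + t^12 + t^16)·(1 + t + t^2); the count is [t^13].
(1 + t + t^2 + t^3 + t^4) has coefficients 1,1,1,1,1 for degrees 0…4.
(1 + t^4 + t^8 + t^12 + t^16) has coefficients 1,0,0,0,1,0,0,0,1,0,0,0,1,0 for degrees 0…13.
Finally multiplying by (1 + t + t^2), the product of all factors after the first has coefficients 1,1,1,0,1,1,1,0,1,1,1,0,1,1 for degrees 0…13.
[t^13] = 1·1 + 1·1 + 1·0 + 1·1 + 1·1 = 4.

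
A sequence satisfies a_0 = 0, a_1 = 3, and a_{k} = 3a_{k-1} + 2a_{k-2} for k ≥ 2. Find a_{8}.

The ordinary generating function has denominator 1 - 3z - 2z^2.
Iterating the recurrence: a_0,…,a_{8} = 0, 3, 9, 33, 117, 417, 1485, 5289, 18837.

18837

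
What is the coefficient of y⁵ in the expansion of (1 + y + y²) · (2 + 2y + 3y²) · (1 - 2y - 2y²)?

(1 + y + y²) has coefficients 1,1,1 for degrees 0…2.
(2 + 2y + 3y²) has coefficients 2,2,3,0,0,0 for degrees 0…5.
Finally multiplying by (1 - 2y - 2y²), the product of all factors after the first has coefficients 2,-2,-5,-10,-6,0 for degrees 0…5.
[y⁵] = 1·0 + 1·(-6) + 1·(-10) = -16.

-16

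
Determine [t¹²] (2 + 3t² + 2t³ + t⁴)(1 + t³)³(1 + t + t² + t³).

16

(2 + 3t² + 2t³ + t⁴) has coefficients 2,0,3,2,1 for degrees 0…4.
(1 + t³)³ has coefficients 1,0,0,3,0,0,3,0,0,1,0,0,0 for degrees 0…12.
Finally multiplying by (1 + t + t² + t³), the product of all factors after the first has coefficients 1,1,1,4,3,3,6,3,3,4,1,1,1 for degrees 0…12.
[t¹²] = 2·1 + 3·1 + 2·4 + 1·3 = 16.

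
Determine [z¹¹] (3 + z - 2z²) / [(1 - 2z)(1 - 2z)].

74752

The denominator gives the recurrence a_n = 4a_(n−1) − 4a_(n−2) for n ≥ 3; the numerator fixes a_0 = 3, a_1 = 13, a_2 = 38.
Iterating: 3, 13, 38, 100, 248, 592, 1376, 3136, 7040, 15616, 34304, 74752, so a_11 = 74752.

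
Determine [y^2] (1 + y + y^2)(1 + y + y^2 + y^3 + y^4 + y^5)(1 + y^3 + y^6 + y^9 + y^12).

3

(1 + y + y^2) has coefficients 1,1,1 for degrees 0…2.
(1 + y + y^2 + y^3 + y^4 + y^5) has coefficients 1,1,1 for degrees 0…2.
Finally multiplying by (1 + y^3 + y^6 + y^9 + y^12), the product of all factors after the first has coefficients 1,1,1 for degrees 0…2.
[y^2] = 1·1 + 1·1 + 1·1 = 3.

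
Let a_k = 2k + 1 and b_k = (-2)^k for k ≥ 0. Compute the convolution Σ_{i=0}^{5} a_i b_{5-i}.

-3

Write out a_i and b_{5-i} for i = 0,…,5 and sum the products.
Σ = 1·(-32) + 3·16 + 5·(-8) + 7·4 + 9·(-2) + 11·1 = -3.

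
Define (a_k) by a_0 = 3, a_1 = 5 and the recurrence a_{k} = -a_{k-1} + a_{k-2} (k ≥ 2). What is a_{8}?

The ordinary generating function has denominator 1 + q - q^2.
Iterating the recurrence: a_0,…,a_{8} = 3, 5, -2, 7, -9, 16, -25, 41, -66.

-66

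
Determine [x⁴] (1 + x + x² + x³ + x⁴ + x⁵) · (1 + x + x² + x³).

(1 + x + x² + x³ + x⁴ + x⁵) has coefficients 1,1,1,1,1 for degrees 0…4.
(1 + x + x² + x³) has coefficients 1,1,1,1,0 for degrees 0…4.
[x⁴] = 1·0 + 1·1 + 1·1 + 1·1 + 1·1 = 4.

4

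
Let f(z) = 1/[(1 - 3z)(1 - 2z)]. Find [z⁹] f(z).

58025

Partial fractions give a closed form: a_n = (3)·3^n + (-2)·2^n.
At n = 9: a_9 = 58025.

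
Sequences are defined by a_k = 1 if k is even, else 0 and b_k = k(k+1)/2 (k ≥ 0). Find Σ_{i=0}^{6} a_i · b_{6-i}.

34

Write out a_i and b_{6-i} for i = 0,…,6 and sum the products.
Σ = 1·21 + 0·15 + 1·10 + 0·6 + 1·3 + 0·1 + 1·0 = 34.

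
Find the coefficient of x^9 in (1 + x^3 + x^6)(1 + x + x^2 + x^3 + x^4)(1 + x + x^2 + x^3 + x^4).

7

(1 + x^3 + x^6) has coefficients 1,0,0,1,0,0,1 for degrees 0…6.
(1 + x + x^2 + x^3 + x^4) has coefficients 1,1,1,1,1,0,0,0,0,0 for degrees 0…9.
Finally multiplying by (1 + x + x^2 + x^3 + x^4), the product of all factors after the first has coefficients 1,2,3,4,5,4,3,2,1,0 for degrees 0…9.
[x^9] = 1·0 + 1·3 + 1·4 = 7.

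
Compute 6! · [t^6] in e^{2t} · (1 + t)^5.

24064

The EGF product rule gives c_6 = Σ_{k_1+k_2=6} C(6; k_1,k_2) · ∏ g_i(k_i), where e^{2t} gives (2)^k; (1+t)^5 gives the falling factorial (5)_k.
g_1(k) for k = 0…6: 1, 2, 4, 8, 16, 32, 64.
g_2(k) for k = 0…6: 1, 5, 20, 60, 120, 120, 0.
c_6 = Σ_k C(6,k)·g_1(k)·g_2(6−k) = 6·2·120 + 15·4·120 + 20·8·60 + 15·16·20 + 6·32·5 + 1·64·1 = 1440 + 7200 + 9600 + 4800 + 960 + 64 = 24064.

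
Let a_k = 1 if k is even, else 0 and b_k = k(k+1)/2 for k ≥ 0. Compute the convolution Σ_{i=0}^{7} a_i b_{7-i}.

This is [x^7] in the product of the two ordinary generating functions.
Σ = 1·28 + 0·21 + 1·15 + 0·10 + 1·6 + 0·3 + 1·1 + 0·0 = 50.

50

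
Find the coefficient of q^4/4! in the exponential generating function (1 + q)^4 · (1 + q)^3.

The EGF product rule gives c_4 = Σ_{k_1+k_2=4} C(4; k_1,k_2) · ∏ g_i(k_i), where (1+q)^4 gives the falling factorial (4)_k; (1+q)^3 gives the falling factorial (3)_k.
g_1(k) for k = 0…4: 1, 4, 12, 24, 24.
g_2(k) for k = 0…4: 1, 3, 6, 6, 0.
c_4 = Σ_k C(4,k)·g_1(k)·g_2(4−k) = 4·4·6 + 6·12·6 + 4·24·3 + 1·24·1 = 96 + 432 + 288 + 24 = 840.

840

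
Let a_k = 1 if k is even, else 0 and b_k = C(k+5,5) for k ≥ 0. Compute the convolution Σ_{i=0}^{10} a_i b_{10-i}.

4900

The convolution is the t^10 coefficient of A(t)B(t).
Σ = 1·3003 + 0·2002 + 1·1287 + 0·792 + 1·462 + 0·252 + 1·126 + 0·56 + 1·21 + 0·6 + 1·1 = 4900.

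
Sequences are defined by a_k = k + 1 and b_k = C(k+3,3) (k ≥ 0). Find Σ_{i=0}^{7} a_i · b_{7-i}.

792

The convolution is the t^7 coefficient of A(t)B(t).
Σ = 1·120 + 2·84 + 3·56 + 4·35 + 5·20 + 6·10 + 7·4 + 8·1 = 792.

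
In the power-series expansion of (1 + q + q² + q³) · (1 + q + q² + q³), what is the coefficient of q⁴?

(1 + q + q² + q³) has coefficients 1,1,1,1 for degrees 0…3.
(1 + q + q² + q³) has coefficients 1,1,1,1,0 for degrees 0…4.
[q⁴] = 1·0 + 1·1 + 1·1 + 1·1 = 3.

3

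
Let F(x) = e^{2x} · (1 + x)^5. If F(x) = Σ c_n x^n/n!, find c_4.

1256

The EGF product rule gives c_4 = Σ_{k_1+k_2=4} C(4; k_1,k_2) · ∏ g_i(k_i), where e^{2x} gives (2)^k; (1+x)^5 gives the falling factorial (5)_k.
g_1(k) for k = 0…4: 1, 2, 4, 8, 16.
g_2(k) for k = 0…4: 1, 5, 20, 60, 120.
c_4 = Σ_k C(4,k)·g_1(k)·g_2(4−k) = 1·1·120 + 4·2·60 + 6·4·20 + 4·8·5 + 1·16·1 = 120 + 480 + 480 + 160 + 16 = 1256.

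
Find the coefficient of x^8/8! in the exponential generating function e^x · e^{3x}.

65536

The EGF product rule gives c_8 = Σ_{k_1+k_2=8} C(8; k_1,k_2) · ∏ g_i(k_i), where e^x gives (1)^k; e^{3x} gives (3)^k.
g_1(k) for k = 0…8: 1, 1, 1, 1, 1, 1, 1, 1, 1.
g_2(k) for k = 0…8: 1, 3, 9, 27, 81, 243, 729, 2187, 6561.
c_8 = Σ_k C(8,k)·g_1(k)·g_2(8−k) = 1·1·6561 + 8·1·2187 + 28·1·729 + 56·1·243 + 70·1·81 + 56·1·27 + 28·1·9 + 8·1·3 + 1·1·1 = 6561 + 17496 + 20412 + 13608 + 5670 + 1512 + 252 + 24 + 1 = 65536.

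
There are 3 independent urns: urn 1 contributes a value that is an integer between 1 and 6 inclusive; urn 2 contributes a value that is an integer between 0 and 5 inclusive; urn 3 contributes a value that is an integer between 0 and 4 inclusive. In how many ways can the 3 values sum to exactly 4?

10

The generating function for the choices is (t + t² + t³ + t⁴ + t⁵ + t⁶)·(1 + t + t² + t³ + t⁴ + t⁵)·(1 + t + t² + t³ + t⁴); the count is [t⁴].
(t + t² + t³ + t⁴ + t⁵ + t⁶) has coefficients 0,1,1,1,1 for degrees 0…4.
(1 + t + t² + t³ + t⁴ + t⁵) has coefficients 1,1,1,1,1 for degrees 0…4.
Finally multiplying by (1 + t + t² + t³ + t⁴), the product of all factors after the first has coefficients 1,2,3,4,5 for degrees 0…4.
[t⁴] = 1·4 + 1·3 + 1·2 + 1·1 = 10.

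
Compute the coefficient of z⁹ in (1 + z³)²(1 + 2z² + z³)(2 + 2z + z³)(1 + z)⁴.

155

(1 + z³)² has coefficients 1,0,0,2,0,0,1 for degrees 0…6.
(1 + 2z² + z³) has coefficients 1,0,2,1,0,0,0,0,0,0 for degrees 0…9.
Multiplying by (2 + 2z + z³) gives running coefficients 2,2,4,7,2,2,1,0,0,0 for degrees 0…9.
Finally multiplying by (1 + z)⁴, the product of all factors after the first has coefficients 2,10,24,43,64,70,53,31,16,6 for degrees 0…9.
[z⁹] = 1·6 + 2·53 + 1·43 = 155.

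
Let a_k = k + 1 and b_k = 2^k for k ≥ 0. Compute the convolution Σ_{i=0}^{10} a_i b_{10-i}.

4083

Write out a_i and b_{10-i} for i = 0,…,10 and sum the products.
Σ = 1·1024 + 2·512 + 3·256 + 4·128 + 5·64 + 6·32 + 7·16 + 8·8 + 9·4 + 10·2 + 11·1 = 4083.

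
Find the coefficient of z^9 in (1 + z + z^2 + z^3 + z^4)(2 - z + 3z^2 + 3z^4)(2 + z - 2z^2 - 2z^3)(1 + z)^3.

-95

(1 + z + z^2 + z^3 + z^4) has coefficients 1,1,1,1,1 for degrees 0…4.
(2 - z + 3z^2 + 3z^4) has coefficients 2,-1,3,0,3,0,0,0,0,0 for degrees 0…9.
Multiplying by (2 + z - 2z^2 - 2z^3) gives running coefficients 4,0,1,1,2,-3,-6,-6,0,0 for degrees 0…9.
Finally multiplying by (1 + z)^3, the product of all factors after the first has coefficients 4,12,13,8,8,7,-8,-31,-39,-24 for degrees 0…9.
[z^9] = 1·(-24) + 1·(-39) + 1·(-31) + 1·(-8) + 1·7 = -95.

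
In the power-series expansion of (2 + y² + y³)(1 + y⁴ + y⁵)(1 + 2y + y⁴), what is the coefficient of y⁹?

(2 + y² + y³) has coefficients 2,0,1,1 for degrees 0…3.
(1 + y⁴ + y⁵) has coefficients 1,0,0,0,1,1,0,0,0,0 for degrees 0…9.
Finally multiplying by (1 + 2y + y⁴), the product of all factors after the first has coefficients 1,2,0,0,2,3,2,0,1,1 for degrees 0…9.
[y⁹] = 2·1 + 1·0 + 1·2 = 4.

4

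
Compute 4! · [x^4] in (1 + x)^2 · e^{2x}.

128

The EGF product rule gives c_4 = Σ_{k_1+k_2=4} C(4; k_1,k_2) · ∏ g_i(k_i), where (1+x)^2 gives the falling factorial (2)_k; e^{2x} gives (2)^k.
g_1(k) for k = 0…4: 1, 2, 2, 0, 0.
g_2(k) for k = 0…4: 1, 2, 4, 8, 16.
c_4 = Σ_k C(4,k)·g_1(k)·g_2(4−k) = 1·1·16 + 4·2·8 + 6·2·4 = 16 + 64 + 48 = 128.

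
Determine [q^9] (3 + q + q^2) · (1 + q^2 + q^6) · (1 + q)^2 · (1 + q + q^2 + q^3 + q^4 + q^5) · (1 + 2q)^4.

(3 + q + q^2) has coefficients 3,1,1 for degrees 0…2.
(1 + q^2 + q^6) has coefficients 1,0,1,0,0,0,1,0,0,0 for degrees 0…9.
Multiplying by (1 + q)^2 gives running coefficients 1,2,2,2,1,0,1,2,1,0 for degrees 0…9.
Multiplying by (1 + q + q^2 + q^3 + q^4 + q^5) gives running coefficients 1,3,5,7,8,8,8,8,7,5 for degrees 0…9.
Finally multiplying by (1 + 2q)^4, the product of all factors after the first has coefficients 1,11,53,151,296,448,568,632,647,637 for degrees 0…9.
[q^9] = 3·637 + 1·647 + 1·632 = 3190.

3190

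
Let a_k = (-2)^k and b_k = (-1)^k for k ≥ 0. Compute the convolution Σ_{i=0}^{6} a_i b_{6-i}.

127

Write out a_i and b_{6-i} for i = 0,…,6 and sum the products.
Σ = 1·1 − 2·(-1) + 4·1 − 8·(-1) + 16·1 − 32·(-1) + 64·1 = 127.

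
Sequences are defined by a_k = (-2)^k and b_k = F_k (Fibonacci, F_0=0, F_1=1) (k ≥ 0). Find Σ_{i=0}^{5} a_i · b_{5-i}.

The convolution is the x^5 coefficient of A(x)B(x).
Σ = 1·5 − 2·3 + 4·2 − 8·1 + 16·1 − 32·0 = 15.

15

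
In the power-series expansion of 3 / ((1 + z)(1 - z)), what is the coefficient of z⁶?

Partial fractions give a closed form: a_n = (3/2)·(-1)^n + (3/2)·1^n.
At n = 6: a_6 = 3.

3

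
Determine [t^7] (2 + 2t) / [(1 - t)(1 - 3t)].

Partial fractions give a closed form: a_n = (-2)·1^n + (4)·3^n.
At n = 7: a_7 = 8746.

8746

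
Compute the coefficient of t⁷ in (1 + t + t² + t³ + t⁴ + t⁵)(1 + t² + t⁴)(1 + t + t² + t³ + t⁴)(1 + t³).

(1 + t + t² + t³ + t⁴ + t⁵) has coefficients 1,1,1,1,1,1 for degrees 0…5.
(1 + t² + t⁴) has coefficients 1,0,1,0,1,0,0,0 for degrees 0…7.
Multiplying by (1 + t + t² + t³ + t⁴) gives running coefficients 1,1,2,2,3,2,2,1 for degrees 0…7.
Finally multiplying by (1 + t³), the product of all factors after the first has coefficients 1,1,2,3,4,4,4,4 for degrees 0…7.
[t⁷] = 1·4 + 1·4 + 1·4 + 1·4 + 1·3 + 1·2 = 21.

21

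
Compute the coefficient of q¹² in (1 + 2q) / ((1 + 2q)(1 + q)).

1

Partial fractions give a closed form: a_n = (1)·(-1)^n.
At n = 12: a_12 = 1.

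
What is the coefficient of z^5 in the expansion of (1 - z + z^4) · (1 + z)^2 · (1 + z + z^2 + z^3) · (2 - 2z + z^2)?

2

(1 - z + z^4) has coefficients 1,-1,0,0,1 for degrees 0…4.
(1 + z)^2 has coefficients 1,2,1,0,0,0 for degrees 0…5.
Multiplying by (1 + z + z^2 + z^3) gives running coefficients 1,3,4,4,3,1 for degrees 0…5.
Finally multiplying by (2 - 2z + z^2), the product of all factors after the first has coefficients 2,4,3,3,2,0 for degrees 0…5.
[z^5] = 1·0 − 1·2 + 1·4 = 2.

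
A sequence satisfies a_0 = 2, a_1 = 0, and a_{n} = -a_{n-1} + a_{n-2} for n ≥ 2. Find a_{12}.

178

The ordinary generating function has denominator 1 + z - z^2.
Iterating the recurrence: a_0,…,a_{12} = 2, 0, 2, -2, 4, -6, 10, -16, 26, -42, 68, -110, 178.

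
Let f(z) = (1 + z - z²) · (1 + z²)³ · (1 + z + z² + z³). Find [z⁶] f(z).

4

(1 + z - z²) has coefficients 1,1,-1 for degrees 0…2.
(1 + z²)³ has coefficients 1,0,3,0,3,0,1 for degrees 0…6.
Finally multiplying by (1 + z + z² + z³), the product of all factors after the first has coefficients 1,1,4,4,6,6,4 for degrees 0…6.
[z⁶] = 1·4 + 1·6 − 1·6 = 4.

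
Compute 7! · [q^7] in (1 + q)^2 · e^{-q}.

The EGF product rule gives c_7 = Σ_{k_1+k_2=7} C(7; k_1,k_2) · ∏ g_i(k_i), where (1+q)^2 gives the falling factorial (2)_k; e^{-q} gives (-1)^k.
g_1(k) for k = 0…7: 1, 2, 2, 0, 0, 0, 0, 0.
g_2(k) for k = 0…7: 1, -1, 1, -1, 1, -1, 1, -1.
c_7 = Σ_k C(7,k)·g_1(k)·g_2(7−k) = 1·1·(-1) + 7·2·1 + 21·2·(-1) = −1 + 14 − 42 = -29.

-29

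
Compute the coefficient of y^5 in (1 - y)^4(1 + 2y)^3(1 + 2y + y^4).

42

(1 - y)^4 has coefficients 1,-4,6,-4,1 for degrees 0…4.
(1 + 2y)^3 has coefficients 1,6,12,8,0,0 for degrees 0…5.
Finally multiplying by (1 + 2y + y^4), the product of all factors after the first has coefficients 1,8,24,32,17,6 for degrees 0…5.
[y^5] = 1·6 − 4·17 + 6·32 − 4·24 + 1·8 = 42.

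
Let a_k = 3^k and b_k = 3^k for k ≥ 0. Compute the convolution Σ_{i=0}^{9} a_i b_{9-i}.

The convolution is the t^9 coefficient of A(t)B(t).
Σ = 1·19683 + 3·6561 + 9·2187 + 27·729 + 81·243 + 243·81 + 729·27 + 2187·9 + 6561·3 + 19683·1 = 196830.

196830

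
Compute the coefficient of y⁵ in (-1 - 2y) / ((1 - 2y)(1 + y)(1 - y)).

-84

The denominator gives the recurrence a_n = 2a_(n−1) + a_(n−2) − 2a_(n−3) for n ≥ 3; the numerator fixes a_0 = -1, a_1 = -4, a_2 = -9.
Iterating: -1, -4, -9, -20, -41, -84, so a_5 = -84.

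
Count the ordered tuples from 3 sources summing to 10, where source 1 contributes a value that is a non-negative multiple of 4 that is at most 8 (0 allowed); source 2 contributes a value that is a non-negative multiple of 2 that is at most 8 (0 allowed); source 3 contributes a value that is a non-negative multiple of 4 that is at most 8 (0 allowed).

The generating function for the choices is (1 + q^4 + q^8)·(1 + q^2 + q^4 + q^6 + q^8)·(1 + q^4 + q^8); the count is [q^10].
(1 + q^4 + q^8) has coefficients 1,0,0,0,1,0,0,0,1 for degrees 0…8.
(1 + q^2 + q^4 + q^6 + q^8) has coefficients 1,0,1,0,1,0,1,0,1,0,0 for degrees 0…10.
Finally multiplying by (1 + q^4 + q^8), the product of all factors after the first has coefficients 1,0,1,0,2,0,2,0,3,0,2 for degrees 0…10.
[q^10] = 1·2 + 1·2 + 1·1 = 5.

5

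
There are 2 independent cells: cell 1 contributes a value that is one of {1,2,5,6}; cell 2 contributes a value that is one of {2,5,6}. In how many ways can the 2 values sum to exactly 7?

3

The generating function for the choices is (t + t^2 + t^5 + t^6)·(t^2 + t^5 + t^6); the count is [t^7].
(t + t^2 + t^5 + t^6) has coefficients 0,1,1,0,0,1,1 for degrees 0…6.
(t^2 + t^5 + t^6) has coefficients 0,0,1,0,0,1,1,0 for degrees 0…7.
[t^7] = 1·1 + 1·1 + 1·1 + 1·0 = 3.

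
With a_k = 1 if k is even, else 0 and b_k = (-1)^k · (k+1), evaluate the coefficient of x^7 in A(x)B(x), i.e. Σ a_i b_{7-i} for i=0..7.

-20

The convolution is the t^7 coefficient of A(t)B(t).
Σ = 1·(-8) + 0·7 + 1·(-6) + 0·5 + 1·(-4) + 0·3 + 1·(-2) + 0·1 = -20.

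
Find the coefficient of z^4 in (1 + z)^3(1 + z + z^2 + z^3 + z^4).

8

(1 + z)^3 has coefficients 1,3,3,1 for degrees 0…3.
(1 + z + z^2 + z^3 + z^4) has coefficients 1,1,1,1,1 for degrees 0…4.
[z^4] = 1·1 + 3·1 + 3·1 + 1·1 = 8.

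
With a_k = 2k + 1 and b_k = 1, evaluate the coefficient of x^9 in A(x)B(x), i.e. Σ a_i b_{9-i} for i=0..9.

100

This is [x^9] in the product of the two ordinary generating functions.
Σ = 1·1 + 3·1 + 5·1 + 7·1 + 9·1 + 11·1 + 13·1 + 15·1 + 17·1 + 19·1 = 100.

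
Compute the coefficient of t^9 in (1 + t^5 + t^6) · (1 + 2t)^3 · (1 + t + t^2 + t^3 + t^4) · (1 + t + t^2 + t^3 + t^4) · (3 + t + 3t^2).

(1 + t^5 + t^6) has coefficients 1,0,0,0,0,1,1 for degrees 0…6.
(1 + 2t)^3 has coefficients 1,6,12,8,0,0,0,0,0,0 for degrees 0…9.
Multiplying by (1 + t + t^2 + t^3 + t^4) gives running coefficients 1,7,19,27,27,26,20,8,0,0 for degrees 0…9.
Multiplying by (1 + t + t^2 + t^3 + t^4) gives running coefficients 1,8,27,54,81,106,119,108,81,54 for degrees 0…9.
Finally multiplying by (3 + t + 3t^2), the product of all factors after the first has coefficients 3,25,92,213,378,561,706,761,708,567 for degrees 0…9.
[t^9] = 1·567 + 1·378 + 1·213 = 1158.

1158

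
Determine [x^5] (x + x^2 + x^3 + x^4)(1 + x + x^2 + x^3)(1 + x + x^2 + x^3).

(x + x^2 + x^3 + x^4) has coefficients 0,1,1,1,1 for degrees 0…4.
(1 + x + x^2 + x^3) has coefficients 1,1,1,1,0,0 for degrees 0…5.
Finally multiplying by (1 + x + x^2 + x^3), the product of all factors after the first has coefficients 1,2,3,4,3,2 for degrees 0…5.
[x^5] = 1·3 + 1·4 + 1·3 + 1·2 = 12.

12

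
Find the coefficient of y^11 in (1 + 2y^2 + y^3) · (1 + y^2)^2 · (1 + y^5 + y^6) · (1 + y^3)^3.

32

(1 + 2y^2 + y^3) has coefficients 1,0,2,1 for degrees 0…3.
(1 + y^2)^2 has coefficients 1,0,2,0,1,0,0,0,0,0,0,0 for degrees 0…11.
Multiplying by (1 + y^5 + y^6) gives running coefficients 1,0,2,0,1,1,1,2,2,1,1,0 for degrees 0…11.
Finally multiplying by (1 + y^3)^3, the product of all factors after the first has coefficients 1,0,2,3,1,7,4,5,11,5,10,11 for degrees 0…11.
[y^11] = 1·11 + 2·5 + 1·11 = 32.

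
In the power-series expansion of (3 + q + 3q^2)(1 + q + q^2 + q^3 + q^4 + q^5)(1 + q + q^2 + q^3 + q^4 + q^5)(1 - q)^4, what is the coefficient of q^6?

(3 + q + 3q^2) has coefficients 3,1,3 for degrees 0…2.
(1 + q + q^2 + q^3 + q^4 + q^5) has coefficients 1,1,1,1,1,1,0 for degrees 0…6.
Multiplying by (1 + q + q^2 + q^3 + q^4 + q^5) gives running coefficients 1,2,3,4,5,6,5 for degrees 0…6.
Finally multiplying by (1 - q)^4, the product of all factors after the first has coefficients 1,-2,1,0,0,0,-2 for degrees 0…6.
[q^6] = 3·(-2) + 1·0 + 3·0 = -6.

-6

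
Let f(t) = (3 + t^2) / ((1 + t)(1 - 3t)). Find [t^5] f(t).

The denominator gives the recurrence a_n = 2a_(n−1) + 3a_(n−2) for n ≥ 3; the numerator fixes a_0 = 3, a_1 = 6, a_2 = 22.
Iterating: 3, 6, 22, 62, 190, 566, so a_5 = 566.

566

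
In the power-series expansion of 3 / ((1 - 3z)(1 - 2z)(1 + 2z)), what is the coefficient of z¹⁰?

The denominator gives the recurrence a_n = 3a_(n−1) + 4a_(n−2) − 12a_(n−3) for n ≥ 3; the numerator fixes a_0 = 3, a_1 = 9, a_2 = 39.
Iterating: 3, 9, 39, 117, 399, 1197, 3783, 11349, 34815, 104445, 316407, so a_10 = 316407.

316407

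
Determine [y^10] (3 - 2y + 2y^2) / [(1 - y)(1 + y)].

The denominator gives the recurrence a_n = a_(n−2) for n ≥ 3; the numerator fixes a_0 = 3, a_1 = -2, a_2 = 5.
Iterating: 3, -2, 5, -2, 5, -2, 5, -2, 5, -2, 5, so a_10 = 5.

5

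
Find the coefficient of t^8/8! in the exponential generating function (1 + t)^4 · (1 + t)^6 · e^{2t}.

The EGF product rule gives c_8 = Σ_{k_1+k_2+k_3=8} C(8; k_1,k_2,k_3) · ∏ g_i(k_i), where (1+t)^4 gives the falling factorial (4)_k; (1+t)^6 gives the falling factorial (6)_k; e^{2t} gives (2)^k.
g_1(k) for k = 0…8: 1, 4, 12, 24, 24, 0, 0, 0, 0.
g_2(k) for k = 0…8: 1, 6, 30, 120, 360, 720, 720, 0, 0.
g_3(k) for k = 0…8: 1, 2, 4, 8, 16, 32, 64, 128, 256.
First combine the last two factors: h(k) = Σ_j C(k,j)·g_2(j)·g_3(k−j) for k = 0…8: 1, 8, 58, 380, 2248, 12032, 58576, 261536, 1081600.
c_8 = Σ_k C(8,k)·g_1(k)·h(8−k) = 1·1·1081600 + 8·4·261536 + 28·12·58576 + 56·24·12032 + 70·24·2248 = 1081600 + 8369152 + 19681536 + 16171008 + 3776640 = 49079936.

49079936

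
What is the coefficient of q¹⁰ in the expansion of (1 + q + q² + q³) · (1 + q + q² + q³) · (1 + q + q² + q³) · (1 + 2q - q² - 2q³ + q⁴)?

(1 + q + q² + q³) has coefficients 1,1,1,1 for degrees 0…3.
(1 + q + q² + q³) has coefficients 1,1,1,1,0,0,0,0,0,0,0 for degrees 0…10.
Multiplying by (1 + q + q² + q³) gives running coefficients 1,2,3,4,3,2,1,0,0,0,0 for degrees 0…10.
Finally multiplying by (1 + 2q - q² - 2q³ + q⁴), the product of all factors after the first has coefficients 1,4,6,6,5,0,-3,-2,-2,0,1 for degrees 0…10.
[q¹⁰] = 1·1 + 1·0 + 1·(-2) + 1·(-2) = -3.

-3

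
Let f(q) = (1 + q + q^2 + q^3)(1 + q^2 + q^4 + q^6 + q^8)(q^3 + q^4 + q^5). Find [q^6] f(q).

(1 + q + q^2 + q^3) has coefficients 1,1,1,1 for degrees 0…3.
(1 + q^2 + q^4 + q^6 + q^8) has coefficients 1,0,1,0,1,0,1 for degrees 0…6.
Finally multiplying by (q^3 + q^4 + q^5), the product of all factors after the first has coefficients 0,0,0,1,1,2,1 for degrees 0…6.
[q^6] = 1·1 + 1·2 + 1·1 + 1·1 = 5.

5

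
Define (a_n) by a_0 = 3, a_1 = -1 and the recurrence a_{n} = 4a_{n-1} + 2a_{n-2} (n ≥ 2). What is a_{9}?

The ordinary generating function has denominator 1 - 4y - 2y^2.
Iterating the recurrence: a_0,…,a_{9} = 3, -1, 2, 6, 28, 124, 552, 2456, 10928, 48624.

48624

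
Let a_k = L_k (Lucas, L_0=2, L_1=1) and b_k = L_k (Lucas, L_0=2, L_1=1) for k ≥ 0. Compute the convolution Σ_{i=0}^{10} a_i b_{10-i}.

Write out a_i and b_{10-i} for i = 0,…,10 and sum the products.
Σ = 2·123 + 1·76 + 3·47 + 4·29 + 7·18 + 11·11 + 18·7 + 29·4 + 47·3 + 76·1 + 123·2 = 1531.

1531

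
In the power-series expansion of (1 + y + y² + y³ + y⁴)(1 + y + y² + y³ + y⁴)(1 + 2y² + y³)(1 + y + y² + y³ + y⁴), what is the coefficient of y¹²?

23

(1 + y + y² + y³ + y⁴) has coefficients 1,1,1,1,1 for degrees 0…4.
(1 + y + y² + y³ + y⁴) has coefficients 1,1,1,1,1,0,0,0,0,0,0,0,0 for degrees 0…12.
Multiplying by (1 + 2y² + y³) gives running coefficients 1,1,3,4,4,3,3,1,0,0,0,0,0 for degrees 0…12.
Finally multiplying by (1 + y + y² + y³ + y⁴), the product of all factors after the first has coefficients 1,2,5,9,13,15,17,15,11,7,4,1,0 for degrees 0…12.
[y¹²] = 1·0 + 1·1 + 1·4 + 1·7 + 1·11 = 23.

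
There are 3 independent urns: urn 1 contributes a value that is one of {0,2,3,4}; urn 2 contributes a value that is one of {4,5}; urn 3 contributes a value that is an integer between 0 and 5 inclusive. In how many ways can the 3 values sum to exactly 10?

7

The generating function for the choices is (1 + y^2 + y^3 + y^4)·(y^4 + y^5)·(1 + y + y^2 + y^3 + y^4 + y^5); the count is [y^10].
(1 + y^2 + y^3 + y^4) has coefficients 1,0,1,1,1 for degrees 0…4.
(y^4 + y^5) has coefficients 0,0,0,0,1,1,0,0,0,0,0 for degrees 0…10.
Finally multiplying by (1 + y + y^2 + y^3 + y^4 + y^5), the product of all factors after the first has coefficients 0,0,0,0,1,2,2,2,2,2,1 for degrees 0…10.
[y^10] = 1·1 + 1·2 + 1·2 + 1·2 = 7.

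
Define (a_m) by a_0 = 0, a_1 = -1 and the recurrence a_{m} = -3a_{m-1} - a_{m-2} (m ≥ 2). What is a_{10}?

6765

The ordinary generating function has denominator 1 + 3x + x^2.
Iterating the recurrence: a_0,…,a_{10} = 0, -1, 3, -8, 21, -55, 144, -377, 987, -2584, 6765.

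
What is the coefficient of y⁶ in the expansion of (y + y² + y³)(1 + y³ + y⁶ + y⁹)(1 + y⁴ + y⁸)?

2

(y + y² + y³) has coefficients 0,1,1,1 for degrees 0…3.
(1 + y³ + y⁶ + y⁹) has coefficients 1,0,0,1,0,0,1 for degrees 0…6.
Finally multiplying by (1 + y⁴ + y⁸), the product of all factors after the first has coefficients 1,0,0,1,1,0,1 for degrees 0…6.
[y⁶] = 1·0 + 1·1 + 1·1 = 2.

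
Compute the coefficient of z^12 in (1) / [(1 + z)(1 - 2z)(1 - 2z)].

36409

The denominator gives the recurrence a_n = 3a_(n−1) − 4a_(n−3) for n ≥ 3; the numerator fixes a_0 = 1, a_1 = 3, a_2 = 9.
Iterating: 1, 3, 9, 23, 57, 135, 313, 711, 1593, 3527, 7737, 16839, 36409, so a_12 = 36409.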